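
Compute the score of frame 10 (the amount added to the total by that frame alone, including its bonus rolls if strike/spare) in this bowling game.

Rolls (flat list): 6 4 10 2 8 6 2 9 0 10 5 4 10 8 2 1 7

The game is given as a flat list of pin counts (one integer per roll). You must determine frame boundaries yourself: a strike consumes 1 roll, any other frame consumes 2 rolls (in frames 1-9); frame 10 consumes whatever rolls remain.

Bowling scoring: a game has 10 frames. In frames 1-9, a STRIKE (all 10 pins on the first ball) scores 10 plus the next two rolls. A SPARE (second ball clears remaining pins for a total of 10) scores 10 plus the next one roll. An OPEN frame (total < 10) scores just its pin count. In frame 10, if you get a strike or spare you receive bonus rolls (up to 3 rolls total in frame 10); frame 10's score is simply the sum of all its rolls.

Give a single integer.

Frame 1: SPARE (6+4=10). 10 + next roll (10) = 20. Cumulative: 20
Frame 2: STRIKE. 10 + next two rolls (2+8) = 20. Cumulative: 40
Frame 3: SPARE (2+8=10). 10 + next roll (6) = 16. Cumulative: 56
Frame 4: OPEN (6+2=8). Cumulative: 64
Frame 5: OPEN (9+0=9). Cumulative: 73
Frame 6: STRIKE. 10 + next two rolls (5+4) = 19. Cumulative: 92
Frame 7: OPEN (5+4=9). Cumulative: 101
Frame 8: STRIKE. 10 + next two rolls (8+2) = 20. Cumulative: 121
Frame 9: SPARE (8+2=10). 10 + next roll (1) = 11. Cumulative: 132
Frame 10: OPEN. Sum of all frame-10 rolls (1+7) = 8. Cumulative: 140

Answer: 8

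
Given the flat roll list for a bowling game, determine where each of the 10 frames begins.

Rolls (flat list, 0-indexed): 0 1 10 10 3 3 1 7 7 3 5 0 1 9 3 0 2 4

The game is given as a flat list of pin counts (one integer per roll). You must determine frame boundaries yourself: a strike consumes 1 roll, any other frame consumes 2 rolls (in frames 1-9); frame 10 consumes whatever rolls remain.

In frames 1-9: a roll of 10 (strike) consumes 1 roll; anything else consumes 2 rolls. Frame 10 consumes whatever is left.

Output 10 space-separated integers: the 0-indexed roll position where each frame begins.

Answer: 0 2 3 4 6 8 10 12 14 16

Derivation:
Frame 1 starts at roll index 0: rolls=0,1 (sum=1), consumes 2 rolls
Frame 2 starts at roll index 2: roll=10 (strike), consumes 1 roll
Frame 3 starts at roll index 3: roll=10 (strike), consumes 1 roll
Frame 4 starts at roll index 4: rolls=3,3 (sum=6), consumes 2 rolls
Frame 5 starts at roll index 6: rolls=1,7 (sum=8), consumes 2 rolls
Frame 6 starts at roll index 8: rolls=7,3 (sum=10), consumes 2 rolls
Frame 7 starts at roll index 10: rolls=5,0 (sum=5), consumes 2 rolls
Frame 8 starts at roll index 12: rolls=1,9 (sum=10), consumes 2 rolls
Frame 9 starts at roll index 14: rolls=3,0 (sum=3), consumes 2 rolls
Frame 10 starts at roll index 16: 2 remaining rolls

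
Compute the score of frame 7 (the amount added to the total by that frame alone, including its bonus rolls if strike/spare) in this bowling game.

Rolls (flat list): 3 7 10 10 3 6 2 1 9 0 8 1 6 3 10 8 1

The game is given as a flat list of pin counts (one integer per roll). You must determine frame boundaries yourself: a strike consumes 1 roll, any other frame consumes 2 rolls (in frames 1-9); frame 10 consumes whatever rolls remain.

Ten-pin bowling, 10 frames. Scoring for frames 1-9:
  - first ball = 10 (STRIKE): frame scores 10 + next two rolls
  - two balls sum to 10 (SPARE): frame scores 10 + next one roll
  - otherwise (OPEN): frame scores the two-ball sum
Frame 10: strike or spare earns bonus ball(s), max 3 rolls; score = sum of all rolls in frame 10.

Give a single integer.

Frame 1: SPARE (3+7=10). 10 + next roll (10) = 20. Cumulative: 20
Frame 2: STRIKE. 10 + next two rolls (10+3) = 23. Cumulative: 43
Frame 3: STRIKE. 10 + next two rolls (3+6) = 19. Cumulative: 62
Frame 4: OPEN (3+6=9). Cumulative: 71
Frame 5: OPEN (2+1=3). Cumulative: 74
Frame 6: OPEN (9+0=9). Cumulative: 83
Frame 7: OPEN (8+1=9). Cumulative: 92
Frame 8: OPEN (6+3=9). Cumulative: 101
Frame 9: STRIKE. 10 + next two rolls (8+1) = 19. Cumulative: 120

Answer: 9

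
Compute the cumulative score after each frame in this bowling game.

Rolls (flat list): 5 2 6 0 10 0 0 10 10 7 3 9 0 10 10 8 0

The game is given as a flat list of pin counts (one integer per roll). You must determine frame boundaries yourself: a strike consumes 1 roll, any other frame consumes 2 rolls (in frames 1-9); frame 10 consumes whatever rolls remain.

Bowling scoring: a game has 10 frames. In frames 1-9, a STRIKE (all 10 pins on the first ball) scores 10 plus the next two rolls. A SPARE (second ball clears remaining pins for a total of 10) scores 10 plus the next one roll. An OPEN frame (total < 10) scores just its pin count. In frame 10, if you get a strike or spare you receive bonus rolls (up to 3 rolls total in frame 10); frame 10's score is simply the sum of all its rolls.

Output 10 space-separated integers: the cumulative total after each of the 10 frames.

Answer: 7 13 23 23 50 70 89 98 126 144

Derivation:
Frame 1: OPEN (5+2=7). Cumulative: 7
Frame 2: OPEN (6+0=6). Cumulative: 13
Frame 3: STRIKE. 10 + next two rolls (0+0) = 10. Cumulative: 23
Frame 4: OPEN (0+0=0). Cumulative: 23
Frame 5: STRIKE. 10 + next two rolls (10+7) = 27. Cumulative: 50
Frame 6: STRIKE. 10 + next two rolls (7+3) = 20. Cumulative: 70
Frame 7: SPARE (7+3=10). 10 + next roll (9) = 19. Cumulative: 89
Frame 8: OPEN (9+0=9). Cumulative: 98
Frame 9: STRIKE. 10 + next two rolls (10+8) = 28. Cumulative: 126
Frame 10: STRIKE. Sum of all frame-10 rolls (10+8+0) = 18. Cumulative: 144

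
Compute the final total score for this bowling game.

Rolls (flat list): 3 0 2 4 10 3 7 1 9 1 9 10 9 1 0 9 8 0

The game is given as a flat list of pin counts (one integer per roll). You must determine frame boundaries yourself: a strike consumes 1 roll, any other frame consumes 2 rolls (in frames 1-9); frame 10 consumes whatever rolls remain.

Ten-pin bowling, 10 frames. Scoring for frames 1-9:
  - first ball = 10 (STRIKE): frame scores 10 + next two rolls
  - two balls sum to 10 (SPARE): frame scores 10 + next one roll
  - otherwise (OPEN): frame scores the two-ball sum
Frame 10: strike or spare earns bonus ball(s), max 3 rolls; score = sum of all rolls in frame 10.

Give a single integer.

Answer: 118

Derivation:
Frame 1: OPEN (3+0=3). Cumulative: 3
Frame 2: OPEN (2+4=6). Cumulative: 9
Frame 3: STRIKE. 10 + next two rolls (3+7) = 20. Cumulative: 29
Frame 4: SPARE (3+7=10). 10 + next roll (1) = 11. Cumulative: 40
Frame 5: SPARE (1+9=10). 10 + next roll (1) = 11. Cumulative: 51
Frame 6: SPARE (1+9=10). 10 + next roll (10) = 20. Cumulative: 71
Frame 7: STRIKE. 10 + next two rolls (9+1) = 20. Cumulative: 91
Frame 8: SPARE (9+1=10). 10 + next roll (0) = 10. Cumulative: 101
Frame 9: OPEN (0+9=9). Cumulative: 110
Frame 10: OPEN. Sum of all frame-10 rolls (8+0) = 8. Cumulative: 118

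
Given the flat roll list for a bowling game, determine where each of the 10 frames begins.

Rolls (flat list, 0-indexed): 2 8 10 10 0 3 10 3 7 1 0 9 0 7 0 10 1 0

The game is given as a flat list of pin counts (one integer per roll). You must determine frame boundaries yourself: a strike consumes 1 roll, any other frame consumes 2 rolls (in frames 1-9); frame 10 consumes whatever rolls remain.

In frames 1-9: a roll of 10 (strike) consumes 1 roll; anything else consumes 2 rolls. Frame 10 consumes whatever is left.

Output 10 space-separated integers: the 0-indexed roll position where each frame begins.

Answer: 0 2 3 4 6 7 9 11 13 15

Derivation:
Frame 1 starts at roll index 0: rolls=2,8 (sum=10), consumes 2 rolls
Frame 2 starts at roll index 2: roll=10 (strike), consumes 1 roll
Frame 3 starts at roll index 3: roll=10 (strike), consumes 1 roll
Frame 4 starts at roll index 4: rolls=0,3 (sum=3), consumes 2 rolls
Frame 5 starts at roll index 6: roll=10 (strike), consumes 1 roll
Frame 6 starts at roll index 7: rolls=3,7 (sum=10), consumes 2 rolls
Frame 7 starts at roll index 9: rolls=1,0 (sum=1), consumes 2 rolls
Frame 8 starts at roll index 11: rolls=9,0 (sum=9), consumes 2 rolls
Frame 9 starts at roll index 13: rolls=7,0 (sum=7), consumes 2 rolls
Frame 10 starts at roll index 15: 3 remaining rolls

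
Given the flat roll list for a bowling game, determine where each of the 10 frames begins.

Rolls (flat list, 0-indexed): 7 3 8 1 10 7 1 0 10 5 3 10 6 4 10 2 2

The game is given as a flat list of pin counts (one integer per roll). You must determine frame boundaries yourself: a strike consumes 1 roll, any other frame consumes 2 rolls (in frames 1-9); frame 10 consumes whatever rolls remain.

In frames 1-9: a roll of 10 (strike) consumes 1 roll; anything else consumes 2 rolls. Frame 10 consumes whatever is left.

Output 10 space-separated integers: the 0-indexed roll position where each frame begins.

Answer: 0 2 4 5 7 9 11 12 14 15

Derivation:
Frame 1 starts at roll index 0: rolls=7,3 (sum=10), consumes 2 rolls
Frame 2 starts at roll index 2: rolls=8,1 (sum=9), consumes 2 rolls
Frame 3 starts at roll index 4: roll=10 (strike), consumes 1 roll
Frame 4 starts at roll index 5: rolls=7,1 (sum=8), consumes 2 rolls
Frame 5 starts at roll index 7: rolls=0,10 (sum=10), consumes 2 rolls
Frame 6 starts at roll index 9: rolls=5,3 (sum=8), consumes 2 rolls
Frame 7 starts at roll index 11: roll=10 (strike), consumes 1 roll
Frame 8 starts at roll index 12: rolls=6,4 (sum=10), consumes 2 rolls
Frame 9 starts at roll index 14: roll=10 (strike), consumes 1 roll
Frame 10 starts at roll index 15: 2 remaining rolls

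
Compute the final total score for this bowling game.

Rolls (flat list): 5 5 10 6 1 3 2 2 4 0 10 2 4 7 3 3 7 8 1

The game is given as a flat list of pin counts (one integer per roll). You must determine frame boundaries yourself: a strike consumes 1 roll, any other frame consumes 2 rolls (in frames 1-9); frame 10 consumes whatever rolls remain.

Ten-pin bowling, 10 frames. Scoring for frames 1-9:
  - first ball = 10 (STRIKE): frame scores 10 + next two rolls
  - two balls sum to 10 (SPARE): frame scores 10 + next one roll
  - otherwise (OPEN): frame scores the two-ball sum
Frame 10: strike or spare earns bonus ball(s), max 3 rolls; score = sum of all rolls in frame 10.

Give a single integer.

Frame 1: SPARE (5+5=10). 10 + next roll (10) = 20. Cumulative: 20
Frame 2: STRIKE. 10 + next two rolls (6+1) = 17. Cumulative: 37
Frame 3: OPEN (6+1=7). Cumulative: 44
Frame 4: OPEN (3+2=5). Cumulative: 49
Frame 5: OPEN (2+4=6). Cumulative: 55
Frame 6: SPARE (0+10=10). 10 + next roll (2) = 12. Cumulative: 67
Frame 7: OPEN (2+4=6). Cumulative: 73
Frame 8: SPARE (7+3=10). 10 + next roll (3) = 13. Cumulative: 86
Frame 9: SPARE (3+7=10). 10 + next roll (8) = 18. Cumulative: 104
Frame 10: OPEN. Sum of all frame-10 rolls (8+1) = 9. Cumulative: 113

Answer: 113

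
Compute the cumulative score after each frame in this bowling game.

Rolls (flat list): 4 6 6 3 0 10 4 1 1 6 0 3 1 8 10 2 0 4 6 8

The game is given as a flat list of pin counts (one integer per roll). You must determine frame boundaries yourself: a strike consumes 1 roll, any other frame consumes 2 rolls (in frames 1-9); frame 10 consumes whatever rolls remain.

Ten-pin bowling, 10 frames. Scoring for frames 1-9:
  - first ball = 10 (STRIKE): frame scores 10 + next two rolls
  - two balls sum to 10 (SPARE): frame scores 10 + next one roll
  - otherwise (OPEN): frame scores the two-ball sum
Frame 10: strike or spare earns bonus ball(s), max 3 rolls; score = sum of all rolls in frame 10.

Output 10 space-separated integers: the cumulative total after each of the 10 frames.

Answer: 16 25 39 44 51 54 63 75 77 95

Derivation:
Frame 1: SPARE (4+6=10). 10 + next roll (6) = 16. Cumulative: 16
Frame 2: OPEN (6+3=9). Cumulative: 25
Frame 3: SPARE (0+10=10). 10 + next roll (4) = 14. Cumulative: 39
Frame 4: OPEN (4+1=5). Cumulative: 44
Frame 5: OPEN (1+6=7). Cumulative: 51
Frame 6: OPEN (0+3=3). Cumulative: 54
Frame 7: OPEN (1+8=9). Cumulative: 63
Frame 8: STRIKE. 10 + next two rolls (2+0) = 12. Cumulative: 75
Frame 9: OPEN (2+0=2). Cumulative: 77
Frame 10: SPARE. Sum of all frame-10 rolls (4+6+8) = 18. Cumulative: 95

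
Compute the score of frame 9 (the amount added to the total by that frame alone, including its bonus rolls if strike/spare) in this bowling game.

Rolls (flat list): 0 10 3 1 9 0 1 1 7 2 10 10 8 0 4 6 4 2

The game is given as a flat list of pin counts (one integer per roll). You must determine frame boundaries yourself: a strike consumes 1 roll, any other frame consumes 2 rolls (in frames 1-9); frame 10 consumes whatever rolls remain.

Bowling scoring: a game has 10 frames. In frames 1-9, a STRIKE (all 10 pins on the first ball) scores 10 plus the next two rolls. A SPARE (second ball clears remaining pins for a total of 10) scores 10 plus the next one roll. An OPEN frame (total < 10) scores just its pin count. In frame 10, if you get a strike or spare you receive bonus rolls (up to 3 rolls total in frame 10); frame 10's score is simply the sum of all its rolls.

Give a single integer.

Frame 1: SPARE (0+10=10). 10 + next roll (3) = 13. Cumulative: 13
Frame 2: OPEN (3+1=4). Cumulative: 17
Frame 3: OPEN (9+0=9). Cumulative: 26
Frame 4: OPEN (1+1=2). Cumulative: 28
Frame 5: OPEN (7+2=9). Cumulative: 37
Frame 6: STRIKE. 10 + next two rolls (10+8) = 28. Cumulative: 65
Frame 7: STRIKE. 10 + next two rolls (8+0) = 18. Cumulative: 83
Frame 8: OPEN (8+0=8). Cumulative: 91
Frame 9: SPARE (4+6=10). 10 + next roll (4) = 14. Cumulative: 105
Frame 10: OPEN. Sum of all frame-10 rolls (4+2) = 6. Cumulative: 111

Answer: 14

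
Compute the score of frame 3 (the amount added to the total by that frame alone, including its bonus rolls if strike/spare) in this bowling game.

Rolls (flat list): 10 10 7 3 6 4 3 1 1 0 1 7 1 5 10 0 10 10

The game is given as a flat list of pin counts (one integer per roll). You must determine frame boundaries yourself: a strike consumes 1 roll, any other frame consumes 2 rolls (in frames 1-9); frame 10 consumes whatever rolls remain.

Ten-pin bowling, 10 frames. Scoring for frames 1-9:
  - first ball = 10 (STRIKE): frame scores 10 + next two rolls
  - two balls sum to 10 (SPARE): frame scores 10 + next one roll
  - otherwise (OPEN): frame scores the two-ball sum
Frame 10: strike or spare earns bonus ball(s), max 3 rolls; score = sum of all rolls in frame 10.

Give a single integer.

Frame 1: STRIKE. 10 + next two rolls (10+7) = 27. Cumulative: 27
Frame 2: STRIKE. 10 + next two rolls (7+3) = 20. Cumulative: 47
Frame 3: SPARE (7+3=10). 10 + next roll (6) = 16. Cumulative: 63
Frame 4: SPARE (6+4=10). 10 + next roll (3) = 13. Cumulative: 76
Frame 5: OPEN (3+1=4). Cumulative: 80

Answer: 16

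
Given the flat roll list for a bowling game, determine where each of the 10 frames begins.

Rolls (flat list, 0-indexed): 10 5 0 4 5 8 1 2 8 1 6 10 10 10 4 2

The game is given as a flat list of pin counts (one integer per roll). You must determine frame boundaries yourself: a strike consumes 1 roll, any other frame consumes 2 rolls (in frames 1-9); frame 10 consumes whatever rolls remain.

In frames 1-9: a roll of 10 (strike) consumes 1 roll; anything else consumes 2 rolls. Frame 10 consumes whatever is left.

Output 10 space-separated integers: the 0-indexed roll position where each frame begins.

Answer: 0 1 3 5 7 9 11 12 13 14

Derivation:
Frame 1 starts at roll index 0: roll=10 (strike), consumes 1 roll
Frame 2 starts at roll index 1: rolls=5,0 (sum=5), consumes 2 rolls
Frame 3 starts at roll index 3: rolls=4,5 (sum=9), consumes 2 rolls
Frame 4 starts at roll index 5: rolls=8,1 (sum=9), consumes 2 rolls
Frame 5 starts at roll index 7: rolls=2,8 (sum=10), consumes 2 rolls
Frame 6 starts at roll index 9: rolls=1,6 (sum=7), consumes 2 rolls
Frame 7 starts at roll index 11: roll=10 (strike), consumes 1 roll
Frame 8 starts at roll index 12: roll=10 (strike), consumes 1 roll
Frame 9 starts at roll index 13: roll=10 (strike), consumes 1 roll
Frame 10 starts at roll index 14: 2 remaining rolls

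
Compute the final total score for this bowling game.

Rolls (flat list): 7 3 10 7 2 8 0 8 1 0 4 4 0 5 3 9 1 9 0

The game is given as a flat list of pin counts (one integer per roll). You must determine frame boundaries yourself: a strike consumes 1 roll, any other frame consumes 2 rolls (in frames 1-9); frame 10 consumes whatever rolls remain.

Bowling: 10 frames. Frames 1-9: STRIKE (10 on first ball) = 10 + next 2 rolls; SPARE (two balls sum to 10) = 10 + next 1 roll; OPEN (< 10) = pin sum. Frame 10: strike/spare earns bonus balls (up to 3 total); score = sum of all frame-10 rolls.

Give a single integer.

Frame 1: SPARE (7+3=10). 10 + next roll (10) = 20. Cumulative: 20
Frame 2: STRIKE. 10 + next two rolls (7+2) = 19. Cumulative: 39
Frame 3: OPEN (7+2=9). Cumulative: 48
Frame 4: OPEN (8+0=8). Cumulative: 56
Frame 5: OPEN (8+1=9). Cumulative: 65
Frame 6: OPEN (0+4=4). Cumulative: 69
Frame 7: OPEN (4+0=4). Cumulative: 73
Frame 8: OPEN (5+3=8). Cumulative: 81
Frame 9: SPARE (9+1=10). 10 + next roll (9) = 19. Cumulative: 100
Frame 10: OPEN. Sum of all frame-10 rolls (9+0) = 9. Cumulative: 109

Answer: 109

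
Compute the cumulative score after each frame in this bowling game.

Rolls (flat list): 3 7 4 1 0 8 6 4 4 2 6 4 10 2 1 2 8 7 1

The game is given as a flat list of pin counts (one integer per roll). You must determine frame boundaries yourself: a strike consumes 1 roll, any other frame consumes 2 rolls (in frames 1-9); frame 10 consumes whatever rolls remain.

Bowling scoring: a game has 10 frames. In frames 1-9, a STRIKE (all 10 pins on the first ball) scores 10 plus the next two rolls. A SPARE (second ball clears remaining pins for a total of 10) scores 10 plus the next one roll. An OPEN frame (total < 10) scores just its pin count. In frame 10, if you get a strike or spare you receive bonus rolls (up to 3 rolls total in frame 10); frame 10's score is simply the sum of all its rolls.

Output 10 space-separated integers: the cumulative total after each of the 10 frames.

Frame 1: SPARE (3+7=10). 10 + next roll (4) = 14. Cumulative: 14
Frame 2: OPEN (4+1=5). Cumulative: 19
Frame 3: OPEN (0+8=8). Cumulative: 27
Frame 4: SPARE (6+4=10). 10 + next roll (4) = 14. Cumulative: 41
Frame 5: OPEN (4+2=6). Cumulative: 47
Frame 6: SPARE (6+4=10). 10 + next roll (10) = 20. Cumulative: 67
Frame 7: STRIKE. 10 + next two rolls (2+1) = 13. Cumulative: 80
Frame 8: OPEN (2+1=3). Cumulative: 83
Frame 9: SPARE (2+8=10). 10 + next roll (7) = 17. Cumulative: 100
Frame 10: OPEN. Sum of all frame-10 rolls (7+1) = 8. Cumulative: 108

Answer: 14 19 27 41 47 67 80 83 100 108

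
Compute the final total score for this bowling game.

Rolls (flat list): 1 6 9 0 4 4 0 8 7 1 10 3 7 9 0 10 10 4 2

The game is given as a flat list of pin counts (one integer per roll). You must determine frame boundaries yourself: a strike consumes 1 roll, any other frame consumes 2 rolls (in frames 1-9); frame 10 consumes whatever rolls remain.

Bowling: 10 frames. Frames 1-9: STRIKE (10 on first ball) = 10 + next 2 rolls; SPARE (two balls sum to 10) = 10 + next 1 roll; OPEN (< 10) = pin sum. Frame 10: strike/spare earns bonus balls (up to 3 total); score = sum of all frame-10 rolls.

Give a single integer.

Frame 1: OPEN (1+6=7). Cumulative: 7
Frame 2: OPEN (9+0=9). Cumulative: 16
Frame 3: OPEN (4+4=8). Cumulative: 24
Frame 4: OPEN (0+8=8). Cumulative: 32
Frame 5: OPEN (7+1=8). Cumulative: 40
Frame 6: STRIKE. 10 + next two rolls (3+7) = 20. Cumulative: 60
Frame 7: SPARE (3+7=10). 10 + next roll (9) = 19. Cumulative: 79
Frame 8: OPEN (9+0=9). Cumulative: 88
Frame 9: STRIKE. 10 + next two rolls (10+4) = 24. Cumulative: 112
Frame 10: STRIKE. Sum of all frame-10 rolls (10+4+2) = 16. Cumulative: 128

Answer: 128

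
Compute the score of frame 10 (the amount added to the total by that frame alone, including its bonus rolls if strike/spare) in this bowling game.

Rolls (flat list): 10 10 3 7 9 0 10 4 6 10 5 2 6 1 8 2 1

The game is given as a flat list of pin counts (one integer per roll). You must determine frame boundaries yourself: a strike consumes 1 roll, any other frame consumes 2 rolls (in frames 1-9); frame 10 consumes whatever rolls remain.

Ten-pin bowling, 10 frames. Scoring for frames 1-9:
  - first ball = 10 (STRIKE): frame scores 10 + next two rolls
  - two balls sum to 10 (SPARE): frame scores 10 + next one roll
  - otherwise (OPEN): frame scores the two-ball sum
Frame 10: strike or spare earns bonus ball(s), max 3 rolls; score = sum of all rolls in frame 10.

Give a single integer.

Frame 1: STRIKE. 10 + next two rolls (10+3) = 23. Cumulative: 23
Frame 2: STRIKE. 10 + next two rolls (3+7) = 20. Cumulative: 43
Frame 3: SPARE (3+7=10). 10 + next roll (9) = 19. Cumulative: 62
Frame 4: OPEN (9+0=9). Cumulative: 71
Frame 5: STRIKE. 10 + next two rolls (4+6) = 20. Cumulative: 91
Frame 6: SPARE (4+6=10). 10 + next roll (10) = 20. Cumulative: 111
Frame 7: STRIKE. 10 + next two rolls (5+2) = 17. Cumulative: 128
Frame 8: OPEN (5+2=7). Cumulative: 135
Frame 9: OPEN (6+1=7). Cumulative: 142
Frame 10: SPARE. Sum of all frame-10 rolls (8+2+1) = 11. Cumulative: 153

Answer: 11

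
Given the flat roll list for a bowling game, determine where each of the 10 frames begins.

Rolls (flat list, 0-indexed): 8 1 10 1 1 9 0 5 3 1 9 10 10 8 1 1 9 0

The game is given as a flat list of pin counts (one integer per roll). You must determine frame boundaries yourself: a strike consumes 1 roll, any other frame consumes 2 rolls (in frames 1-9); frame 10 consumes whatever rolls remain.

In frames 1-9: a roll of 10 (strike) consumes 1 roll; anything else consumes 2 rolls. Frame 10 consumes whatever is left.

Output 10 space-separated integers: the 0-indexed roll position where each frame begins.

Frame 1 starts at roll index 0: rolls=8,1 (sum=9), consumes 2 rolls
Frame 2 starts at roll index 2: roll=10 (strike), consumes 1 roll
Frame 3 starts at roll index 3: rolls=1,1 (sum=2), consumes 2 rolls
Frame 4 starts at roll index 5: rolls=9,0 (sum=9), consumes 2 rolls
Frame 5 starts at roll index 7: rolls=5,3 (sum=8), consumes 2 rolls
Frame 6 starts at roll index 9: rolls=1,9 (sum=10), consumes 2 rolls
Frame 7 starts at roll index 11: roll=10 (strike), consumes 1 roll
Frame 8 starts at roll index 12: roll=10 (strike), consumes 1 roll
Frame 9 starts at roll index 13: rolls=8,1 (sum=9), consumes 2 rolls
Frame 10 starts at roll index 15: 3 remaining rolls

Answer: 0 2 3 5 7 9 11 12 13 15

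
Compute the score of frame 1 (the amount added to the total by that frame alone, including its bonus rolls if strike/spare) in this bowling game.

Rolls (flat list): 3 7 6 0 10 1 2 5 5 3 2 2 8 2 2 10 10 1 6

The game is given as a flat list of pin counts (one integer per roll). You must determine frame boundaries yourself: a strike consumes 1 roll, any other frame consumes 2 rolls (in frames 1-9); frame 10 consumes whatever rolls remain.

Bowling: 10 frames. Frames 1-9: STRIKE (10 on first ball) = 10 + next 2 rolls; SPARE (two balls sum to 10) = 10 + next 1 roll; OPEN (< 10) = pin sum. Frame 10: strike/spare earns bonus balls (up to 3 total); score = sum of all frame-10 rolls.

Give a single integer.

Frame 1: SPARE (3+7=10). 10 + next roll (6) = 16. Cumulative: 16
Frame 2: OPEN (6+0=6). Cumulative: 22
Frame 3: STRIKE. 10 + next two rolls (1+2) = 13. Cumulative: 35

Answer: 16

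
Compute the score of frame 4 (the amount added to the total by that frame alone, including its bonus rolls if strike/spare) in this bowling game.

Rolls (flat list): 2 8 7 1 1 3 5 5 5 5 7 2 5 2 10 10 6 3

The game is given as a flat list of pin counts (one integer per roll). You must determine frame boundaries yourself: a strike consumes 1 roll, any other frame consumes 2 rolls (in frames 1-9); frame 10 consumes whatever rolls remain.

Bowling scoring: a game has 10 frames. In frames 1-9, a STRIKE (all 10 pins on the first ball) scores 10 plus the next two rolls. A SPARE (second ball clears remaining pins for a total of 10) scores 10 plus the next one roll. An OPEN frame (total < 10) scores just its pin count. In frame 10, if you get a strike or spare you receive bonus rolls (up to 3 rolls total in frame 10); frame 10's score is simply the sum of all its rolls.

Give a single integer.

Frame 1: SPARE (2+8=10). 10 + next roll (7) = 17. Cumulative: 17
Frame 2: OPEN (7+1=8). Cumulative: 25
Frame 3: OPEN (1+3=4). Cumulative: 29
Frame 4: SPARE (5+5=10). 10 + next roll (5) = 15. Cumulative: 44
Frame 5: SPARE (5+5=10). 10 + next roll (7) = 17. Cumulative: 61
Frame 6: OPEN (7+2=9). Cumulative: 70

Answer: 15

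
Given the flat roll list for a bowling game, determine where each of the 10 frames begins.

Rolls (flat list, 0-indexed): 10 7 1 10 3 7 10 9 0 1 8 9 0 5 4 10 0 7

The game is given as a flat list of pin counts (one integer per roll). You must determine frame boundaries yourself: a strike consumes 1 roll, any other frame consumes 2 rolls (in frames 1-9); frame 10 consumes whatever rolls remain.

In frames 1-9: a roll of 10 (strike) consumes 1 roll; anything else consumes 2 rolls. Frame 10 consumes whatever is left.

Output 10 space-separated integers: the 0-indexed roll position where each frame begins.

Frame 1 starts at roll index 0: roll=10 (strike), consumes 1 roll
Frame 2 starts at roll index 1: rolls=7,1 (sum=8), consumes 2 rolls
Frame 3 starts at roll index 3: roll=10 (strike), consumes 1 roll
Frame 4 starts at roll index 4: rolls=3,7 (sum=10), consumes 2 rolls
Frame 5 starts at roll index 6: roll=10 (strike), consumes 1 roll
Frame 6 starts at roll index 7: rolls=9,0 (sum=9), consumes 2 rolls
Frame 7 starts at roll index 9: rolls=1,8 (sum=9), consumes 2 rolls
Frame 8 starts at roll index 11: rolls=9,0 (sum=9), consumes 2 rolls
Frame 9 starts at roll index 13: rolls=5,4 (sum=9), consumes 2 rolls
Frame 10 starts at roll index 15: 3 remaining rolls

Answer: 0 1 3 4 6 7 9 11 13 15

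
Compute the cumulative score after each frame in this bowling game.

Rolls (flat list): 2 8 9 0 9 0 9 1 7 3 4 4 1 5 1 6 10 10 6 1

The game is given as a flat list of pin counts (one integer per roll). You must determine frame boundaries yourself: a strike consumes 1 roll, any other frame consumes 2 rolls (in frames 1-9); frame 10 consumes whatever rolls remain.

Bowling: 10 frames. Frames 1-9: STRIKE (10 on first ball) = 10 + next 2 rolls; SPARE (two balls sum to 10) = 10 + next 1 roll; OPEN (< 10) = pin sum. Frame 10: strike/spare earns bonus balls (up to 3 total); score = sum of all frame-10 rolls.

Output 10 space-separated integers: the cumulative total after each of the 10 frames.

Frame 1: SPARE (2+8=10). 10 + next roll (9) = 19. Cumulative: 19
Frame 2: OPEN (9+0=9). Cumulative: 28
Frame 3: OPEN (9+0=9). Cumulative: 37
Frame 4: SPARE (9+1=10). 10 + next roll (7) = 17. Cumulative: 54
Frame 5: SPARE (7+3=10). 10 + next roll (4) = 14. Cumulative: 68
Frame 6: OPEN (4+4=8). Cumulative: 76
Frame 7: OPEN (1+5=6). Cumulative: 82
Frame 8: OPEN (1+6=7). Cumulative: 89
Frame 9: STRIKE. 10 + next two rolls (10+6) = 26. Cumulative: 115
Frame 10: STRIKE. Sum of all frame-10 rolls (10+6+1) = 17. Cumulative: 132

Answer: 19 28 37 54 68 76 82 89 115 132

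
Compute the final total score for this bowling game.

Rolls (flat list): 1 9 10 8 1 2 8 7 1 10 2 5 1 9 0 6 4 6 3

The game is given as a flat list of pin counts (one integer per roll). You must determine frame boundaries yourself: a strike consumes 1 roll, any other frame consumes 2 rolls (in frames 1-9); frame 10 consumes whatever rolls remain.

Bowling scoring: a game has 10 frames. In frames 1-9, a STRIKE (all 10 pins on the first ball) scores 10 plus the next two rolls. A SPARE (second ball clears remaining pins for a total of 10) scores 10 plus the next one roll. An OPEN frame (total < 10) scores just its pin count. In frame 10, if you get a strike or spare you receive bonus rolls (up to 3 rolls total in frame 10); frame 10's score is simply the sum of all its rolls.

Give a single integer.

Frame 1: SPARE (1+9=10). 10 + next roll (10) = 20. Cumulative: 20
Frame 2: STRIKE. 10 + next two rolls (8+1) = 19. Cumulative: 39
Frame 3: OPEN (8+1=9). Cumulative: 48
Frame 4: SPARE (2+8=10). 10 + next roll (7) = 17. Cumulative: 65
Frame 5: OPEN (7+1=8). Cumulative: 73
Frame 6: STRIKE. 10 + next two rolls (2+5) = 17. Cumulative: 90
Frame 7: OPEN (2+5=7). Cumulative: 97
Frame 8: SPARE (1+9=10). 10 + next roll (0) = 10. Cumulative: 107
Frame 9: OPEN (0+6=6). Cumulative: 113
Frame 10: SPARE. Sum of all frame-10 rolls (4+6+3) = 13. Cumulative: 126

Answer: 126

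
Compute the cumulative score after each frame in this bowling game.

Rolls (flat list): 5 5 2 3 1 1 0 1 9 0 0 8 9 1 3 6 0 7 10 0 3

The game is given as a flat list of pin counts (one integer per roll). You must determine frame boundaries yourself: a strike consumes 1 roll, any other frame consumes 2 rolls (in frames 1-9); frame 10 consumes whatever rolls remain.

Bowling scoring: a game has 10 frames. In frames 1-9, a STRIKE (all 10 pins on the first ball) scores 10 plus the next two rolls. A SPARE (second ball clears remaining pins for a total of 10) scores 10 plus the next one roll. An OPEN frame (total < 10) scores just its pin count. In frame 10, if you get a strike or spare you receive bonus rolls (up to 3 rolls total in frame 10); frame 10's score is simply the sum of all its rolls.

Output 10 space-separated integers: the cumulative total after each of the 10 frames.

Answer: 12 17 19 20 29 37 50 59 66 79

Derivation:
Frame 1: SPARE (5+5=10). 10 + next roll (2) = 12. Cumulative: 12
Frame 2: OPEN (2+3=5). Cumulative: 17
Frame 3: OPEN (1+1=2). Cumulative: 19
Frame 4: OPEN (0+1=1). Cumulative: 20
Frame 5: OPEN (9+0=9). Cumulative: 29
Frame 6: OPEN (0+8=8). Cumulative: 37
Frame 7: SPARE (9+1=10). 10 + next roll (3) = 13. Cumulative: 50
Frame 8: OPEN (3+6=9). Cumulative: 59
Frame 9: OPEN (0+7=7). Cumulative: 66
Frame 10: STRIKE. Sum of all frame-10 rolls (10+0+3) = 13. Cumulative: 79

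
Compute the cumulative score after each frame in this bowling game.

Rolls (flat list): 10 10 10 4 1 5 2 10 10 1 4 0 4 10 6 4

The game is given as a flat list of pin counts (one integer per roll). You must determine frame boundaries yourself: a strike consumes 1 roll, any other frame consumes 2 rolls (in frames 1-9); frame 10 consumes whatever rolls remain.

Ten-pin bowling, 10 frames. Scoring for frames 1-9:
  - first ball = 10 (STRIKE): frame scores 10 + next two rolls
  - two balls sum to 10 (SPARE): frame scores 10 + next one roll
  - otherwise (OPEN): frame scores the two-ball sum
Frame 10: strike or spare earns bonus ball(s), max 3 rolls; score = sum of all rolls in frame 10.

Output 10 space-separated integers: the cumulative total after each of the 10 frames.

Answer: 30 54 69 74 81 102 117 122 126 146

Derivation:
Frame 1: STRIKE. 10 + next two rolls (10+10) = 30. Cumulative: 30
Frame 2: STRIKE. 10 + next two rolls (10+4) = 24. Cumulative: 54
Frame 3: STRIKE. 10 + next two rolls (4+1) = 15. Cumulative: 69
Frame 4: OPEN (4+1=5). Cumulative: 74
Frame 5: OPEN (5+2=7). Cumulative: 81
Frame 6: STRIKE. 10 + next two rolls (10+1) = 21. Cumulative: 102
Frame 7: STRIKE. 10 + next two rolls (1+4) = 15. Cumulative: 117
Frame 8: OPEN (1+4=5). Cumulative: 122
Frame 9: OPEN (0+4=4). Cumulative: 126
Frame 10: STRIKE. Sum of all frame-10 rolls (10+6+4) = 20. Cumulative: 146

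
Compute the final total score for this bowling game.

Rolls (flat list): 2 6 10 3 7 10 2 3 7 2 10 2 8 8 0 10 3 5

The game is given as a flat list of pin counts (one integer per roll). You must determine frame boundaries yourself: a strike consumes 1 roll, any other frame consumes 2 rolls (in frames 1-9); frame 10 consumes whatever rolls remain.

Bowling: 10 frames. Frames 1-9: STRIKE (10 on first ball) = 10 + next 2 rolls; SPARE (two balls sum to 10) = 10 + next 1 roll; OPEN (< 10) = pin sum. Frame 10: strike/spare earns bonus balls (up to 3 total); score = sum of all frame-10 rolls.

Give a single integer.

Answer: 141

Derivation:
Frame 1: OPEN (2+6=8). Cumulative: 8
Frame 2: STRIKE. 10 + next two rolls (3+7) = 20. Cumulative: 28
Frame 3: SPARE (3+7=10). 10 + next roll (10) = 20. Cumulative: 48
Frame 4: STRIKE. 10 + next two rolls (2+3) = 15. Cumulative: 63
Frame 5: OPEN (2+3=5). Cumulative: 68
Frame 6: OPEN (7+2=9). Cumulative: 77
Frame 7: STRIKE. 10 + next two rolls (2+8) = 20. Cumulative: 97
Frame 8: SPARE (2+8=10). 10 + next roll (8) = 18. Cumulative: 115
Frame 9: OPEN (8+0=8). Cumulative: 123
Frame 10: STRIKE. Sum of all frame-10 rolls (10+3+5) = 18. Cumulative: 141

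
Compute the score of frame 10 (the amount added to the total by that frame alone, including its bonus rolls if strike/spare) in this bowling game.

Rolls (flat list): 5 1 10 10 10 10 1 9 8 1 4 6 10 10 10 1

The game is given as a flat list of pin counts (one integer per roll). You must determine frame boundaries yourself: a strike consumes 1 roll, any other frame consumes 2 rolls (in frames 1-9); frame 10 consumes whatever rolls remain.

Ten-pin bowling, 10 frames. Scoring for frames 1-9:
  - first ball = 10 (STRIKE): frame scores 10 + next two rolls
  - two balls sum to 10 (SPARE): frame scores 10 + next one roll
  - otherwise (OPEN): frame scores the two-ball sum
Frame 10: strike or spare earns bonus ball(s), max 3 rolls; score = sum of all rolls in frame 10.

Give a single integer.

Frame 1: OPEN (5+1=6). Cumulative: 6
Frame 2: STRIKE. 10 + next two rolls (10+10) = 30. Cumulative: 36
Frame 3: STRIKE. 10 + next two rolls (10+10) = 30. Cumulative: 66
Frame 4: STRIKE. 10 + next two rolls (10+1) = 21. Cumulative: 87
Frame 5: STRIKE. 10 + next two rolls (1+9) = 20. Cumulative: 107
Frame 6: SPARE (1+9=10). 10 + next roll (8) = 18. Cumulative: 125
Frame 7: OPEN (8+1=9). Cumulative: 134
Frame 8: SPARE (4+6=10). 10 + next roll (10) = 20. Cumulative: 154
Frame 9: STRIKE. 10 + next two rolls (10+10) = 30. Cumulative: 184
Frame 10: STRIKE. Sum of all frame-10 rolls (10+10+1) = 21. Cumulative: 205

Answer: 21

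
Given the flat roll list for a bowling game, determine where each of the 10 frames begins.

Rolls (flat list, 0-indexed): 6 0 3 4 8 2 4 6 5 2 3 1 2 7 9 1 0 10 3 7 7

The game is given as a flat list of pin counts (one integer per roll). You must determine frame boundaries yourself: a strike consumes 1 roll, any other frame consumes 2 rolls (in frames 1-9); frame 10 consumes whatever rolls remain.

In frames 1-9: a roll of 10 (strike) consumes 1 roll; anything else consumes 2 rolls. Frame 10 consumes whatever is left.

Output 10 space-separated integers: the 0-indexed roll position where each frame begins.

Answer: 0 2 4 6 8 10 12 14 16 18

Derivation:
Frame 1 starts at roll index 0: rolls=6,0 (sum=6), consumes 2 rolls
Frame 2 starts at roll index 2: rolls=3,4 (sum=7), consumes 2 rolls
Frame 3 starts at roll index 4: rolls=8,2 (sum=10), consumes 2 rolls
Frame 4 starts at roll index 6: rolls=4,6 (sum=10), consumes 2 rolls
Frame 5 starts at roll index 8: rolls=5,2 (sum=7), consumes 2 rolls
Frame 6 starts at roll index 10: rolls=3,1 (sum=4), consumes 2 rolls
Frame 7 starts at roll index 12: rolls=2,7 (sum=9), consumes 2 rolls
Frame 8 starts at roll index 14: rolls=9,1 (sum=10), consumes 2 rolls
Frame 9 starts at roll index 16: rolls=0,10 (sum=10), consumes 2 rolls
Frame 10 starts at roll index 18: 3 remaining rolls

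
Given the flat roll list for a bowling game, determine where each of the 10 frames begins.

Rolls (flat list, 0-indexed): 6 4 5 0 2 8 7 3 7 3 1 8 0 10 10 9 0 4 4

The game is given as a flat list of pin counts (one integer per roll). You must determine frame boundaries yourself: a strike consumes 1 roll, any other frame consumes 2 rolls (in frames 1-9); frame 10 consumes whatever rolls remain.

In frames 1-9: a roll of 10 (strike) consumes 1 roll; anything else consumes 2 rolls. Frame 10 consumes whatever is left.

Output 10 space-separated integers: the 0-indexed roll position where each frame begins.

Answer: 0 2 4 6 8 10 12 14 15 17

Derivation:
Frame 1 starts at roll index 0: rolls=6,4 (sum=10), consumes 2 rolls
Frame 2 starts at roll index 2: rolls=5,0 (sum=5), consumes 2 rolls
Frame 3 starts at roll index 4: rolls=2,8 (sum=10), consumes 2 rolls
Frame 4 starts at roll index 6: rolls=7,3 (sum=10), consumes 2 rolls
Frame 5 starts at roll index 8: rolls=7,3 (sum=10), consumes 2 rolls
Frame 6 starts at roll index 10: rolls=1,8 (sum=9), consumes 2 rolls
Frame 7 starts at roll index 12: rolls=0,10 (sum=10), consumes 2 rolls
Frame 8 starts at roll index 14: roll=10 (strike), consumes 1 roll
Frame 9 starts at roll index 15: rolls=9,0 (sum=9), consumes 2 rolls
Frame 10 starts at roll index 17: 2 remaining rolls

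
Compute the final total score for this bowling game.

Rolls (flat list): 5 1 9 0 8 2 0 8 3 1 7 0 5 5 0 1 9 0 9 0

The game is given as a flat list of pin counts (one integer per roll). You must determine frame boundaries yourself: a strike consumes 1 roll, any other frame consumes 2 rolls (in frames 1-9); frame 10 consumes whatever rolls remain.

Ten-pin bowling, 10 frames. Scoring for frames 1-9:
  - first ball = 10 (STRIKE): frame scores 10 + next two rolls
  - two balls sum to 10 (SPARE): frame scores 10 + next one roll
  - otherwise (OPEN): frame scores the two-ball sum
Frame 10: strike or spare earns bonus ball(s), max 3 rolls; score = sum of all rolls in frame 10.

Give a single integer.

Answer: 73

Derivation:
Frame 1: OPEN (5+1=6). Cumulative: 6
Frame 2: OPEN (9+0=9). Cumulative: 15
Frame 3: SPARE (8+2=10). 10 + next roll (0) = 10. Cumulative: 25
Frame 4: OPEN (0+8=8). Cumulative: 33
Frame 5: OPEN (3+1=4). Cumulative: 37
Frame 6: OPEN (7+0=7). Cumulative: 44
Frame 7: SPARE (5+5=10). 10 + next roll (0) = 10. Cumulative: 54
Frame 8: OPEN (0+1=1). Cumulative: 55
Frame 9: OPEN (9+0=9). Cumulative: 64
Frame 10: OPEN. Sum of all frame-10 rolls (9+0) = 9. Cumulative: 73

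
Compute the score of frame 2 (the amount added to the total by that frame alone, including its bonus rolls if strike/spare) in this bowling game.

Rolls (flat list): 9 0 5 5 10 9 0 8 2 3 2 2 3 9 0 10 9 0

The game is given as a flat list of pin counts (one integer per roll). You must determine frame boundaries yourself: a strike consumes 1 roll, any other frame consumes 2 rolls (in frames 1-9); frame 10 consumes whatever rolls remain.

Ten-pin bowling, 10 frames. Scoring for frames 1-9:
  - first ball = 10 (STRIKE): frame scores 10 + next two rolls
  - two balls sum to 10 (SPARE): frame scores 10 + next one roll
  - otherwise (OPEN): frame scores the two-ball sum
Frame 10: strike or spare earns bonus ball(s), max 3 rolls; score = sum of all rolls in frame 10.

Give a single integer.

Answer: 20

Derivation:
Frame 1: OPEN (9+0=9). Cumulative: 9
Frame 2: SPARE (5+5=10). 10 + next roll (10) = 20. Cumulative: 29
Frame 3: STRIKE. 10 + next two rolls (9+0) = 19. Cumulative: 48
Frame 4: OPEN (9+0=9). Cumulative: 57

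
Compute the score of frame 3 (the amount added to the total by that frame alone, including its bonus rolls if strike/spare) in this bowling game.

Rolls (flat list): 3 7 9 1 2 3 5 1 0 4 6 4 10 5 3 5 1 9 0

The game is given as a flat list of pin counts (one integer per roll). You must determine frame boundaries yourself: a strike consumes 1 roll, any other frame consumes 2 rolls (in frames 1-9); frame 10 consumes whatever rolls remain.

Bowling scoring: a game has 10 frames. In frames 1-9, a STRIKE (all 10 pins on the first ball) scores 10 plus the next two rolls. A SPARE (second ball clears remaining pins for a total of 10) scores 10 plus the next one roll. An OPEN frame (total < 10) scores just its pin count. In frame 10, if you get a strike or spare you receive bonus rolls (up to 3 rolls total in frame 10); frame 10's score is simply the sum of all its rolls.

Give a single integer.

Answer: 5

Derivation:
Frame 1: SPARE (3+7=10). 10 + next roll (9) = 19. Cumulative: 19
Frame 2: SPARE (9+1=10). 10 + next roll (2) = 12. Cumulative: 31
Frame 3: OPEN (2+3=5). Cumulative: 36
Frame 4: OPEN (5+1=6). Cumulative: 42
Frame 5: OPEN (0+4=4). Cumulative: 46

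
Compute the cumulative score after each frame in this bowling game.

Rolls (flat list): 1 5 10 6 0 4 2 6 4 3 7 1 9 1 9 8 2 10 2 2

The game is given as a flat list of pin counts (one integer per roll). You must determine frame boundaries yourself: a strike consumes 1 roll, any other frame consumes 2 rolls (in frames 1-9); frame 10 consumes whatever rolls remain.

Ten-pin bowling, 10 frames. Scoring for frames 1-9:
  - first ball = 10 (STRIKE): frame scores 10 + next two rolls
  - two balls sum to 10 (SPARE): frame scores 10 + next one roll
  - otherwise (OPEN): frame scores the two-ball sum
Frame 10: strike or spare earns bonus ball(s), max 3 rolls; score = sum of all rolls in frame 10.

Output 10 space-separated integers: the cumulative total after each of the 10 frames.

Answer: 6 22 28 34 47 58 69 87 107 121

Derivation:
Frame 1: OPEN (1+5=6). Cumulative: 6
Frame 2: STRIKE. 10 + next two rolls (6+0) = 16. Cumulative: 22
Frame 3: OPEN (6+0=6). Cumulative: 28
Frame 4: OPEN (4+2=6). Cumulative: 34
Frame 5: SPARE (6+4=10). 10 + next roll (3) = 13. Cumulative: 47
Frame 6: SPARE (3+7=10). 10 + next roll (1) = 11. Cumulative: 58
Frame 7: SPARE (1+9=10). 10 + next roll (1) = 11. Cumulative: 69
Frame 8: SPARE (1+9=10). 10 + next roll (8) = 18. Cumulative: 87
Frame 9: SPARE (8+2=10). 10 + next roll (10) = 20. Cumulative: 107
Frame 10: STRIKE. Sum of all frame-10 rolls (10+2+2) = 14. Cumulative: 121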